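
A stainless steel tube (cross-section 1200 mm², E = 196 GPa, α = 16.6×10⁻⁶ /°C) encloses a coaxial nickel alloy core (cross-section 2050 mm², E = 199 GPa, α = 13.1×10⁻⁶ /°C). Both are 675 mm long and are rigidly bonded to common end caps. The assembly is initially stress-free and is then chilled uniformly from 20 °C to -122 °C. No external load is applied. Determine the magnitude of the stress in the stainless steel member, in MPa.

σ ≈ 61.8 MPa (tensile)

Both members must finish at the same length. With the larger α, the stainless steel tends to over-contract; the plates restrain it, putting the stainless steel in tension and the nickel alloy in compression. With no external load the two internal forces are equal and opposite, magnitude P.
Equating the net (thermal + elastic) strains gives |α₁ − α₂|·ΔT = P·[1/(A₁E₁) + 1/(A₂E₂)].
|α₁ − α₂|·ΔT = 3.5×10⁻⁶ × 142 = 0.000497.
1/(A₁E₁) + 1/(A₂E₂) = 1/(1200×196×10³) + 1/(2050×199×10³) = 6.703×10⁻⁹ N⁻¹.
P = 0.000497 / 6.703×10⁻⁹ = 74150 N = 74.15 kN.
σ_{stainless steel} = P/A₁ = 74150/1200 = 61.79 MPa, tensile.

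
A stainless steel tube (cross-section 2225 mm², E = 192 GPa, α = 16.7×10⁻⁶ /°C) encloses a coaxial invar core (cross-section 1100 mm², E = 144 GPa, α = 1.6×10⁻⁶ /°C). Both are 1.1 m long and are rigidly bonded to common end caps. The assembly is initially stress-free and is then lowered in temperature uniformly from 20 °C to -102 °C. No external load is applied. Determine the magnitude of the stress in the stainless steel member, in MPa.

σ ≈ 95.7 MPa (tensile)

Both members must finish at the same length. With the larger α, the stainless steel tends to over-contract; the plates restrain it, putting the stainless steel in tension and the invar in compression. With no external load the two internal forces are equal and opposite, magnitude P.
Equating the net (thermal + elastic) strains gives |α₁ − α₂|·ΔT = P·[1/(A₁E₁) + 1/(A₂E₂)].
|α₁ − α₂|·ΔT = 15.1×10⁻⁶ × 122 = 0.001842.
1/(A₁E₁) + 1/(A₂E₂) = 1/(2225×192×10³) + 1/(1100×144×10³) = 8.654×10⁻⁹ N⁻¹.
So P = 0.001842 / 8.654×10⁻⁹ = 212.9 kN.
σ_{stainless steel} = P/A₁ = 212900/2225 = 95.67 MPa, tensile.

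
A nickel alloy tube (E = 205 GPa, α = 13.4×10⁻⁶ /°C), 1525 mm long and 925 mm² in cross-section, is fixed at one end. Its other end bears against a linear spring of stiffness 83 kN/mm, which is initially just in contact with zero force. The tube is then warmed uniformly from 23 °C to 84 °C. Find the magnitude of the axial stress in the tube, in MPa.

σ ≈ 67.1 MPa (compressive)

If the spring were absent the tube would lengthen by αΔT L = 13.4×10⁻⁶ × 61 × 1525 = 1.247 mm.
Let P be the compressive force at the spring. The tube shortens elastically by PL/(AE) and the spring compresses by P/k; together these equal δ_free.
So P = δ_free / [L/(AE) + 1/k] = 1.247 / [ 1525/(925×205×10³) + 1/(83×10³) ].
P = 1.247 / 2.009×10⁻⁵ = 62050 N.
σ = P/A = 62050/925 = 67.08 MPa.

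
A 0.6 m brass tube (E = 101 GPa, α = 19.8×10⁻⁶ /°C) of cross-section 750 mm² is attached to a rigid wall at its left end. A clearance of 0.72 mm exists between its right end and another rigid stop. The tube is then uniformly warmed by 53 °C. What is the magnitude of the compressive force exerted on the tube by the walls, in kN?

P ≈ 0 kN

Free thermal elongation = αΔT L = 19.8×10⁻⁶ × 53 × 600 = 0.6296 mm.
This is smaller than the 0.72 mm clearance, so the tube expands freely without reaching the stop — the stress is zero.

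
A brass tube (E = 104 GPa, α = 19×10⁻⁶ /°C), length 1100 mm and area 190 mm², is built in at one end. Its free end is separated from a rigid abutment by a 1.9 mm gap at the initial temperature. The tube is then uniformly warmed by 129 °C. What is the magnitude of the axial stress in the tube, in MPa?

Free thermal elongation = αΔT L = 19×10⁻⁶ × 129 × 1100 = 2.696 mm.
After closing the 1.9 mm clearance, 2.696 − 1.9 = 0.7961 mm of expansion remains to be suppressed by the wall.
So σ = E(δ_free − g)/L = 104×10³ × 0.7961/1100 = 75.27 MPa.

σ ≈ 75.3 MPa (compressive)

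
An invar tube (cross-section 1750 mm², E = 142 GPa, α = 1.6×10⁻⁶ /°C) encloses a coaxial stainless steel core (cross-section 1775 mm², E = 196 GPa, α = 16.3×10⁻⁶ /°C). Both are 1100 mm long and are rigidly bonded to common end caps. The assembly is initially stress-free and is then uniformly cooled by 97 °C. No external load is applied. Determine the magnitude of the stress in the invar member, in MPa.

Equilibrium of a rigid end plate with no external load gives equal and opposite internal forces ±P in the two members. Since α_{stainless steel} > α_{invar}, cooling drives the stainless steel into tension and the invar into compression.
Compatibility of the two members (thermal + elastic change equal): (α₁ − α₂)ΔT = P·[1/(A₁E₁) + 1/(A₂E₂)].
|α₁ − α₂|·ΔT = 14.7×10⁻⁶ × 97 = 0.001426.
1/(A₁E₁) + 1/(A₂E₂) = 1/(1750×142×10³) + 1/(1775×196×10³) = 6.899×10⁻⁹ N⁻¹.
P = 0.001426 / 6.899×10⁻⁹ = 206700 N = 206.7 kN.
σ_{invar} = P/A₁ = 206700/1750 = 118.1 MPa, compressive.

σ ≈ 118 MPa (compressive)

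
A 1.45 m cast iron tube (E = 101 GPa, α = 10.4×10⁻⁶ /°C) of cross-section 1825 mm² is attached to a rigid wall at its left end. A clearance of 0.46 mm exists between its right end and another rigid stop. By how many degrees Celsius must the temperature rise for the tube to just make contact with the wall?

ΔT ≈ 30.5 °C

The gap closes when αΔT L = 0.46 mm, since the tube is still unstressed at that instant.
So ΔT = g/(αL) = 0.46/(10.4×10⁻⁶ × 1450) = 30.5 °C.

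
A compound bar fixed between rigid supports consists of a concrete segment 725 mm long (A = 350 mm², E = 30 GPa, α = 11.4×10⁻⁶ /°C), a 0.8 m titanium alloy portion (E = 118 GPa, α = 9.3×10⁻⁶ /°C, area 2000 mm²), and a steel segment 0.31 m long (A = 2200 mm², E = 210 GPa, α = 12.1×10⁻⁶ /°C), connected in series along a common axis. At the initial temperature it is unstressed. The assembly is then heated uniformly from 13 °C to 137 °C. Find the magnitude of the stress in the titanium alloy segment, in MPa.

Free thermal expansion of the whole bar: Σ αᵢΔT Lᵢ = 11.4×10⁻⁶×124×725 + 9.3×10⁻⁶×124×800 + 12.1×10⁻⁶×124×310 = 2.413 mm.
The rigid supports impose zero overall length change; the single axial force P common to all segments must satisfy P Σ Lᵢ/(AᵢEᵢ) = δ_free.
Σ Lᵢ/(AᵢEᵢ) = 725/(350×30×10³) + 800/(2000×118×10³) + 310/(2200×210×10³) = 7.311×10⁻⁵ mm/N.
So P = 2.413 / 7.311×10⁻⁵ = 33 kN, compressive.
σ_{titanium alloy} = P / A = 33000 / 2000 = 16.5 MPa.

σ ≈ 16.5 MPa (compressive)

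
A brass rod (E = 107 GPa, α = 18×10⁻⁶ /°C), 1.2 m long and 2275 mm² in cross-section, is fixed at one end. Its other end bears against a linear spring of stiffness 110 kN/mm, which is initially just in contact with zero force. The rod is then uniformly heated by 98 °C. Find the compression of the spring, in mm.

Free thermal expansion: δ_free = αΔT L = 18×10⁻⁶ × 98 × 1200 = 2.117 mm.
With a force P in the spring, the elastic change of the rod is PL/(AE) and that of the spring is P/k; compatibility requires their sum to equal δ_free.
So P = δ_free / [L/(AE) + 1/k] = 2.117 / [ 1200/(2275×107×10³) + 1/(110×10³) ].
P = 2.117 / 1.402×10⁻⁵ = 151000 N.
Spring compression = P/k = 151000/(110×10³) = 1.373 mm.

δ ≈ 1.37 mm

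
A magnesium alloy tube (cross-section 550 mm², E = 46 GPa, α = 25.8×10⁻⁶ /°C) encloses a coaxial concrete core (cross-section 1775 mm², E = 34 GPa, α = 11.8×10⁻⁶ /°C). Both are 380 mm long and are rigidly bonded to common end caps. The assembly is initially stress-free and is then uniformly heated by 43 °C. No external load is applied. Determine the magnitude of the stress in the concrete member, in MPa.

σ ≈ 6.05 MPa (tensile)

The magnesium alloy has the larger α, so on heating it would change length more than the concrete if both were free. The rigid plates force a common final length, so the magnesium alloy is put into compression and the concrete into tension, with equal and opposite forces P (no external load).
Equating the net (thermal + elastic) strains gives |α₁ − α₂|·ΔT = P·[1/(A₁E₁) + 1/(A₂E₂)].
|α₁ − α₂|·ΔT = 14×10⁻⁶ × 43 = 0.000602.
1/(A₁E₁) + 1/(A₂E₂) = 1/(550×46×10³) + 1/(1775×34×10³) = 5.61×10⁻⁸ N⁻¹.
So P = 0.000602 / 5.61×10⁻⁸ = 10.73 kN.
σ_{concrete} = P/A₂ = 10730/1775 = 6.046 MPa, tensile.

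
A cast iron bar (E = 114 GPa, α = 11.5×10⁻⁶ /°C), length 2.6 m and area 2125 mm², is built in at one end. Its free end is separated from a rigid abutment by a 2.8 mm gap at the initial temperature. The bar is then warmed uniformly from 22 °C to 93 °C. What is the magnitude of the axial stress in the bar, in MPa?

Free thermal elongation = αΔT L = 11.5×10⁻⁶ × 71 × 2600 = 2.123 mm.
Since δ_free = 2.12 mm is less than the 2.8 mm gap, the bar never touches the wall. No axial force develops.

σ ≈ 0 MPa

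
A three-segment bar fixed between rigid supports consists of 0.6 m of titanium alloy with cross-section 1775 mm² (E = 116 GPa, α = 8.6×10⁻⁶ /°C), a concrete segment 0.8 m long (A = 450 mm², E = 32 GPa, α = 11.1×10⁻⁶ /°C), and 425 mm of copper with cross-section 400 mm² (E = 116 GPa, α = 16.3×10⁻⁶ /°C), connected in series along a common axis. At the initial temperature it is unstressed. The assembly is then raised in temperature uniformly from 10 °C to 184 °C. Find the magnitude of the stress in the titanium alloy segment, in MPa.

Free thermal expansion of the whole bar: Σ αᵢΔT Lᵢ = 8.6×10⁻⁶×174×600 + 11.1×10⁻⁶×174×800 + 16.3×10⁻⁶×174×425 = 3.648 mm.
The rigid supports impose zero overall length change; the single axial force P common to all segments must satisfy P Σ Lᵢ/(AᵢEᵢ) = δ_free.
Σ Lᵢ/(AᵢEᵢ) = 600/(1775×116×10³) + 800/(450×32×10³) + 425/(400×116×10³) = 6.763×10⁻⁵ mm/N.
Hence P = δ_free / Σ(L/AE) = 3.648/6.763×10⁻⁵ = 53.95 kN (compressive).
σ_{titanium alloy} = P / A = 53950 / 1775 = 30.39 MPa.

σ ≈ 30.4 MPa (compressive)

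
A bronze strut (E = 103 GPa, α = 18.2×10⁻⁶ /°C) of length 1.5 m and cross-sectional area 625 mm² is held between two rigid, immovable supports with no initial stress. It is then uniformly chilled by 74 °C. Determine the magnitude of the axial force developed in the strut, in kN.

Full restraint means ε = 0, so the stress is σ = EαΔT = 103×10³ × 18.2×10⁻⁶ × 74 = 138.7 MPa.
Axial force P = σA = 138.7 × 625 = 86700 N = 86.7 kN, tensile.

P ≈ 86.7 kN (tensile)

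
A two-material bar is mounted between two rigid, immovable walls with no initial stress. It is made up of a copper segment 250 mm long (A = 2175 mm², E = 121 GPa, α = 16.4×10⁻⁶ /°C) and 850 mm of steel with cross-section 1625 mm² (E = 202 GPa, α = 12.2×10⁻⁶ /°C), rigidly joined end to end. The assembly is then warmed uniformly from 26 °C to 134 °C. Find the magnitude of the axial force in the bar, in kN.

P ≈ 442 kN (compressive)

If the supports were absent, the total length change would be Σ αᵢΔT Lᵢ = 16.4×10⁻⁶×108×250 + 12.2×10⁻⁶×108×850 = 1.563 mm.
Since the ends are fixed, an axial force P builds up, equal in every segment, with P · Σ Lᵢ/(AᵢEᵢ) = δ_free.
Σ Lᵢ/(AᵢEᵢ) = 250/(2175×121×10³) + 850/(1625×202×10³) = 3.539×10⁻⁶ mm/N.
P = 1.563 / 3.539×10⁻⁶ = 441500 N = 441.5 kN, compressive.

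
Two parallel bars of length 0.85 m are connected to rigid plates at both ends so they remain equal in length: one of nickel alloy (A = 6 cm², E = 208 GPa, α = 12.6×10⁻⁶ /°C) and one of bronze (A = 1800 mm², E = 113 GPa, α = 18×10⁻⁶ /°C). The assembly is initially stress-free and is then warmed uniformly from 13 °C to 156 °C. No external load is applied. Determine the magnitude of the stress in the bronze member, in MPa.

Equilibrium of a rigid end plate with no external load gives equal and opposite internal forces ±P in the two members. Since α_{bronze} > α_{nickel alloy}, heating drives the bronze into compression and the nickel alloy into tension.
Compatibility of the two members (thermal + elastic change equal): (α₁ − α₂)ΔT = P·[1/(A₁E₁) + 1/(A₂E₂)].
|α₁ − α₂|·ΔT = 5.4×10⁻⁶ × 143 = 0.0007722.
1/(A₁E₁) + 1/(A₂E₂) = 1/(600×208×10³) + 1/(1800×113×10³) = 1.293×10⁻⁸ N⁻¹.
So P = 0.0007722 / 1.293×10⁻⁸ = 59.73 kN.
σ_{bronze} = P/A₂ = 59730/1800 = 33.18 MPa, compressive.

σ ≈ 33.2 MPa (compressive)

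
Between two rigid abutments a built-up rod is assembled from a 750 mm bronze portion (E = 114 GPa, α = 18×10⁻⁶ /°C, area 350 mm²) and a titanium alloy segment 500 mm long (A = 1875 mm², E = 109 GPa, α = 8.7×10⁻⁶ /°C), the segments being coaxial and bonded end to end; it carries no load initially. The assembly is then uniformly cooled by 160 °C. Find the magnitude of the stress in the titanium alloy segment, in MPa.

With the walls removed the bar would change length by δ_free = Σ αᵢΔT Lᵢ = 18×10⁻⁶×160×750 + 8.7×10⁻⁶×160×500 = 2.856 mm.
Since the ends are fixed, an axial force P builds up, equal in every segment, with P · Σ Lᵢ/(AᵢEᵢ) = δ_free.
Σ Lᵢ/(AᵢEᵢ) = 750/(350×114×10³) + 500/(1875×109×10³) = 2.124×10⁻⁵ mm/N.
P = 2.856 / 2.124×10⁻⁵ = 134400 N = 134.4 kN, tensile.
σ_{titanium alloy} = P / A = 134400 / 1875 = 71.7 MPa.

σ ≈ 71.7 MPa (tensile)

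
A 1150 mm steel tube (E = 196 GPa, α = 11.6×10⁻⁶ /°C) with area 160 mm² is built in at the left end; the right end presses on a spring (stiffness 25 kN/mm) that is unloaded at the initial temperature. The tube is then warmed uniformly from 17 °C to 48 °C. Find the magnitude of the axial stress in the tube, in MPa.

σ ≈ 33.7 MPa (compressive)

If the spring were absent the tube would lengthen by αΔT L = 11.6×10⁻⁶ × 31 × 1150 = 0.4135 mm.
With a force P in the spring, the elastic change of the tube is PL/(AE) and that of the spring is P/k; compatibility requires their sum to equal δ_free.
So P = δ_free / [L/(AE) + 1/k] = 0.4135 / [ 1150/(160×196×10³) + 1/(25×10³) ].
P = 0.4135 / 7.667×10⁻⁵ = 5394 N.
σ = P/A = 5394/160 = 33.71 MPa.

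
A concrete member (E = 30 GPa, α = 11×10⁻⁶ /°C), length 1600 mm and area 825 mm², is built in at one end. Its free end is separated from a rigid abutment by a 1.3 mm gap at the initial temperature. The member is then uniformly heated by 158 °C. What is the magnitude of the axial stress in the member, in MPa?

Free thermal elongation = αΔT L = 11×10⁻⁶ × 158 × 1600 = 2.781 mm.
The gap closes (δ_free > 1.3 mm) and the wall then resists a further 2.781 − 1.3 = 1.481 mm of expansion.
So σ = E(δ_free − g)/L = 30×10³ × 1.481/1600 = 27.77 MPa.

σ ≈ 27.8 MPa (compressive)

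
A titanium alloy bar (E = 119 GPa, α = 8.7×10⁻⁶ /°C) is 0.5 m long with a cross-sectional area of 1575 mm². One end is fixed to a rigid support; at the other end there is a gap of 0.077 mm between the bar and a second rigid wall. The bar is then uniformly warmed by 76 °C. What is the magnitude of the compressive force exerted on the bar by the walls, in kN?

P ≈ 95.1 kN

Free thermal elongation = αΔT L = 8.7×10⁻⁶ × 76 × 500 = 0.3306 mm.
The gap closes (δ_free > 0.077 mm) and the wall then resists a further 0.3306 − 0.077 = 0.2536 mm of expansion.
So σ = E(δ_free − g)/L = 119×10³ × 0.2536/500 = 60.36 MPa.
Force on the wall = σA = 60.36 × 1575 mm² = 95.06 kN.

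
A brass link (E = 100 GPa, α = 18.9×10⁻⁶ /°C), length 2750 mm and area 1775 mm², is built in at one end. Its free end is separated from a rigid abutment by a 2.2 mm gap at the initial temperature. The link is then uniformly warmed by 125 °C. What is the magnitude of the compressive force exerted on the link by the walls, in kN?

P ≈ 277 kN

Unrestrained expansion: δ_free = αΔT L = 18.9×10⁻⁶ × 125 × 2750 = 6.497 mm.
After closing the 2.2 mm clearance, 6.497 − 2.2 = 4.297 mm of expansion remains to be suppressed by the wall.
That suppressed elongation corresponds to σ = E·Δ/L = 100×10³ × 4.297/2750 = 156.2 MPa.
Force on the wall = σA = 156.2 × 1775 mm² = 277.3 kN.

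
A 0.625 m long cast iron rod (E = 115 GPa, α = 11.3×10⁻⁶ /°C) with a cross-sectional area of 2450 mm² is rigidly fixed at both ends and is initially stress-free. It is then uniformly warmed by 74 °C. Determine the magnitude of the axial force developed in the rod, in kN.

P ≈ 236 kN (compressive)

The ends cannot move, so σ = EαΔT = 115×10³ × 11.3×10⁻⁶ × 74 = 96.16 MPa.
Then P = σA = 96.16 × 2450 mm² = 235.6 kN, compressive.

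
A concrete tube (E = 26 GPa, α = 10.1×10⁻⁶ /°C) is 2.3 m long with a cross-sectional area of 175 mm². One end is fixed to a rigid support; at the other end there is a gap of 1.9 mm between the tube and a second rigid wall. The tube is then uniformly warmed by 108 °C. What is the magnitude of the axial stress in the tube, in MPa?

σ ≈ 6.88 MPa (compressive)

Free thermal elongation = αΔT L = 10.1×10⁻⁶ × 108 × 2300 = 2.509 mm.
This exceeds the 1.9 mm gap, so the wall pushes back. The portion of expansion that must be recovered elastically is δ_free − gap = 2.509 − 1.9 = 0.6088 mm.
Compatibility: PL/(AE) = 0.6088 mm, so σ = P/A = E × (0.6088/2300) = 6.883 MPa.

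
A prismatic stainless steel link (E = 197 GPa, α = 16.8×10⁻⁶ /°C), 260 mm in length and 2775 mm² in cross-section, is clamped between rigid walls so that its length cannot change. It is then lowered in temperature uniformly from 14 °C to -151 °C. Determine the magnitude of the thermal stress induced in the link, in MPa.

σ ≈ 546 MPa (tensile)

With length fixed, the mechanical strain must cancel the thermal strain αΔT = 16.8×10⁻⁶ × 165 = 2772×10⁻⁶.
Hence σ = E·αΔT = 197×10³ × 2772×10⁻⁶ = 546.1 MPa, tensile.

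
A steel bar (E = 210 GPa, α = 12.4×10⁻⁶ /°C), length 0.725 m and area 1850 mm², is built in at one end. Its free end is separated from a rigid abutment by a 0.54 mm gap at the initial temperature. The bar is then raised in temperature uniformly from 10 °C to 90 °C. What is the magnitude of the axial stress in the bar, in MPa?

σ ≈ 51.9 MPa (compressive)

Unrestrained expansion: δ_free = αΔT L = 12.4×10⁻⁶ × 80 × 725 = 0.7192 mm.
The gap closes (δ_free > 0.54 mm) and the wall then resists a further 0.7192 − 0.54 = 0.1792 mm of expansion.
So σ = E(δ_free − g)/L = 210×10³ × 0.1792/725 = 51.91 MPa.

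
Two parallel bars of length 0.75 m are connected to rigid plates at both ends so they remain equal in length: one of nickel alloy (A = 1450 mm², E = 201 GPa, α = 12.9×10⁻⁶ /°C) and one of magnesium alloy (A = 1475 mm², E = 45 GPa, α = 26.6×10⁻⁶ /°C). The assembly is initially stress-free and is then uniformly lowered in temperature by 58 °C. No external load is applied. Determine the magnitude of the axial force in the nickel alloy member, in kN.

P ≈ 43 kN (compressive in the nickel alloy)

Equilibrium of a rigid end plate with no external load gives equal and opposite internal forces ±P in the two members. Since α_{magnesium alloy} > α_{nickel alloy}, cooling drives the magnesium alloy into tension and the nickel alloy into compression.
Equating the net (thermal + elastic) strains gives |α₁ − α₂|·ΔT = P·[1/(A₁E₁) + 1/(A₂E₂)].
|α₁ − α₂|·ΔT = 13.7×10⁻⁶ × 58 = 0.0007946.
1/(A₁E₁) + 1/(A₂E₂) = 1/(1450×201×10³) + 1/(1475×45×10³) = 1.85×10⁻⁸ N⁻¹.
So P = 0.0007946 / 1.85×10⁻⁸ = 42.96 kN.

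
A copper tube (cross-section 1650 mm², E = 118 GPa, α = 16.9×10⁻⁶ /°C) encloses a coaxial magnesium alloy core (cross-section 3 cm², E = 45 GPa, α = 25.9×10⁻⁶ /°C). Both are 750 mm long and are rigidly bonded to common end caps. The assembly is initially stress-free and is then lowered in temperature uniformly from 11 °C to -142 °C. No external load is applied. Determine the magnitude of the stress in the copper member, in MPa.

σ ≈ 10.5 MPa (compressive)

The magnesium alloy has the larger α, so on cooling it would change length more than the copper if both were free. The rigid plates force a common final length, so the magnesium alloy is put into tension and the copper into compression, with equal and opposite forces P (no external load).
Compatibility of the two members (thermal + elastic change equal): (α₁ − α₂)ΔT = P·[1/(A₁E₁) + 1/(A₂E₂)].
|α₁ − α₂|·ΔT = 9×10⁻⁶ × 153 = 0.001377.
1/(A₁E₁) + 1/(A₂E₂) = 1/(1650×118×10³) + 1/(300×45×10³) = 7.921×10⁻⁸ N⁻¹.
So P = 0.001377 / 7.921×10⁻⁸ = 17.38 kN.
σ_{copper} = P/A₁ = 17380/1650 = 10.54 MPa, compressive.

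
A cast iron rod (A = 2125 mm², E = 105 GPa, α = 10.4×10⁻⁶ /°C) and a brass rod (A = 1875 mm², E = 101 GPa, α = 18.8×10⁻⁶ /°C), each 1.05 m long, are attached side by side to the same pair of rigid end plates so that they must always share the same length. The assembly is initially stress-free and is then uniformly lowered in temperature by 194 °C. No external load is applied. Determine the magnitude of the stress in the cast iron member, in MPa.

The brass has the larger α, so on cooling it would change length more than the cast iron if both were free. The rigid plates force a common final length, so the brass is put into tension and the cast iron into compression, with equal and opposite forces P (no external load).
Equating the net (thermal + elastic) strains gives |α₁ − α₂|·ΔT = P·[1/(A₁E₁) + 1/(A₂E₂)].
|α₁ − α₂|·ΔT = 8.4×10⁻⁶ × 194 = 0.00163.
1/(A₁E₁) + 1/(A₂E₂) = 1/(2125×105×10³) + 1/(1875×101×10³) = 9.762×10⁻⁹ N⁻¹.
So P = 0.00163 / 9.762×10⁻⁹ = 166.9 kN.
σ_{cast iron} = P/A₁ = 166900/2125 = 78.55 MPa, compressive.

σ ≈ 78.6 MPa (compressive)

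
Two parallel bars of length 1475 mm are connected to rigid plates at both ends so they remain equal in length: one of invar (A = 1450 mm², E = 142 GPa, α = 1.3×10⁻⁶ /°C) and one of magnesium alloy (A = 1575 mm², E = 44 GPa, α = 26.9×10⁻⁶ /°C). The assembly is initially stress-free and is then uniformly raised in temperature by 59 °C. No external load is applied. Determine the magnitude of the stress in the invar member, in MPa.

σ ≈ 54 MPa (tensile)

The magnesium alloy has the larger α, so on heating it would change length more than the invar if both were free. The rigid plates force a common final length, so the magnesium alloy is put into compression and the invar into tension, with equal and opposite forces P (no external load).
Compatibility of the two members (thermal + elastic change equal): (α₁ − α₂)ΔT = P·[1/(A₁E₁) + 1/(A₂E₂)].
|α₁ − α₂|·ΔT = 25.6×10⁻⁶ × 59 = 0.00151.
1/(A₁E₁) + 1/(A₂E₂) = 1/(1450×142×10³) + 1/(1575×44×10³) = 1.929×10⁻⁸ N⁻¹.
So P = 0.00151 / 1.929×10⁻⁸ = 78.31 kN.
σ_{invar} = P/A₁ = 78310/1450 = 54.01 MPa, tensile.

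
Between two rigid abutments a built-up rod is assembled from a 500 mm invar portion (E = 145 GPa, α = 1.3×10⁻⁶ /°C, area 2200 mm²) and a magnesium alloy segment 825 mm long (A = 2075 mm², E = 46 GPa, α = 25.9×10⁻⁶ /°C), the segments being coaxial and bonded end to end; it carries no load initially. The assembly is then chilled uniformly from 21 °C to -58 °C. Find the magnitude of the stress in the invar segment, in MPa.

With the walls removed the bar would change length by δ_free = Σ αᵢΔT Lᵢ = 1.3×10⁻⁶×79×500 + 25.9×10⁻⁶×79×825 = 1.739 mm.
The walls prevent any net length change, so an axial force P (same in every segment) develops. Compatibility: P · Σ Lᵢ/(AᵢEᵢ) = δ_free.
The series flexibility is Σ Lᵢ/(AᵢEᵢ) = 500/(2200×145×10³) + 825/(2075×46×10³) = 1.021×10⁻⁵ mm/N.
Hence P = δ_free / Σ(L/AE) = 1.739/1.021×10⁻⁵ = 170.3 kN (tensile).
σ_{invar} = P / A = 170300 / 2200 = 77.43 MPa.

σ ≈ 77.4 MPa (tensile)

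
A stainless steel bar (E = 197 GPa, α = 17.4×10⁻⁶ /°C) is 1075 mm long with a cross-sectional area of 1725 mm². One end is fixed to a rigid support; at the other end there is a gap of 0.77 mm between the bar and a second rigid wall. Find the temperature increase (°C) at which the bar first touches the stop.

ΔT ≈ 41.2 °C

The gap closes when αΔT L = 0.77 mm, since the bar is still unstressed at that instant.
ΔT = 0.77 / (17.4×10⁻⁶ × 1075) = 41.17 °C.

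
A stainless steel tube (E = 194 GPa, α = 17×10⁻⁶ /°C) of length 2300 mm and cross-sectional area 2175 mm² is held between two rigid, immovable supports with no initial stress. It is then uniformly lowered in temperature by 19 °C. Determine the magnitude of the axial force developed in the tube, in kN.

With zero net strain, σ = E·αΔT = 194 GPa × 17×10⁻⁶ × 19 = 62.66 MPa.
Axial force P = σA = 62.66 × 2175 = 136300 N = 136.3 kN, tensile.

P ≈ 136 kN (tensile)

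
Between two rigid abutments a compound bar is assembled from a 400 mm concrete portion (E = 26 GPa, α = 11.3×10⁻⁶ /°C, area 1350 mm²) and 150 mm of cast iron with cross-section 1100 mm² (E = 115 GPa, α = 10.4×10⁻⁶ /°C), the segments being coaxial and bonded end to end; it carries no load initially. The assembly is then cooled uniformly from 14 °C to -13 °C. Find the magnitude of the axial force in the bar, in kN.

P ≈ 13 kN (tensile)

With the walls removed the bar would change length by δ_free = Σ αᵢΔT Lᵢ = 11.3×10⁻⁶×27×400 + 10.4×10⁻⁶×27×150 = 0.1642 mm.
The rigid supports impose zero overall length change; the single axial force P common to all segments must satisfy P Σ Lᵢ/(AᵢEᵢ) = δ_free.
The series flexibility is Σ Lᵢ/(AᵢEᵢ) = 400/(1350×26×10³) + 150/(1100×115×10³) = 1.258×10⁻⁵ mm/N.
Hence P = δ_free / Σ(L/AE) = 0.1642/1.258×10⁻⁵ = 13.05 kN (tensile).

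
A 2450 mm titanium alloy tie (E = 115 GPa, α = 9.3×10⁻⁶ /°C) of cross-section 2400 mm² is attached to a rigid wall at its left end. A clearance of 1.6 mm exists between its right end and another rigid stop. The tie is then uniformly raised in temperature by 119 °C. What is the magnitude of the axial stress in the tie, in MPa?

σ ≈ 52.2 MPa (compressive)

Unrestrained expansion: δ_free = αΔT L = 9.3×10⁻⁶ × 119 × 2450 = 2.711 mm.
The gap closes (δ_free > 1.6 mm) and the wall then resists a further 2.711 − 1.6 = 1.111 mm of expansion.
Compatibility: PL/(AE) = 1.111 mm, so σ = P/A = E × (1.111/2450) = 52.17 MPa.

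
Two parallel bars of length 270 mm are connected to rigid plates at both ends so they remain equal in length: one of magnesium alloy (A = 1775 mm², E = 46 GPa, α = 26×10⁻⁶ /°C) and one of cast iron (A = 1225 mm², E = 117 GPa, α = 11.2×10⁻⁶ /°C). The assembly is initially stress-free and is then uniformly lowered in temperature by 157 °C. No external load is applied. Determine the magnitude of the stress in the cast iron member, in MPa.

σ ≈ 98.7 MPa (compressive)

Both members must finish at the same length. With the larger α, the magnesium alloy tends to over-contract; the plates restrain it, putting the magnesium alloy in tension and the cast iron in compression. With no external load the two internal forces are equal and opposite, magnitude P.
Compatibility of the two members (thermal + elastic change equal): (α₁ − α₂)ΔT = P·[1/(A₁E₁) + 1/(A₂E₂)].
|α₁ − α₂|·ΔT = 14.8×10⁻⁶ × 157 = 0.002324.
1/(A₁E₁) + 1/(A₂E₂) = 1/(1775×46×10³) + 1/(1225×117×10³) = 1.922×10⁻⁸ N⁻¹.
P = 0.002324 / 1.922×10⁻⁸ = 120900 N = 120.9 kN.
σ_{cast iron} = P/A₂ = 120900/1225 = 98.67 MPa, compressive.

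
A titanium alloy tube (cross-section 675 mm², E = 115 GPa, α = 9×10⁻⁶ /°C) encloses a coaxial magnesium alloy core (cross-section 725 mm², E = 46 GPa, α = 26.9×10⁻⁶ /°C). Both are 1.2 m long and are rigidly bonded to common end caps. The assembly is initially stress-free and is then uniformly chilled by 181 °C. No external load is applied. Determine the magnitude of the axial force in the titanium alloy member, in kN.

Both members must finish at the same length. With the larger α, the magnesium alloy tends to over-contract; the plates restrain it, putting the magnesium alloy in tension and the titanium alloy in compression. With no external load the two internal forces are equal and opposite, magnitude P.
Equating the net (thermal + elastic) strains gives |α₁ − α₂|·ΔT = P·[1/(A₁E₁) + 1/(A₂E₂)].
|α₁ − α₂|·ΔT = 17.9×10⁻⁶ × 181 = 0.00324.
1/(A₁E₁) + 1/(A₂E₂) = 1/(675×115×10³) + 1/(725×46×10³) = 4.287×10⁻⁸ N⁻¹.
P = 0.00324 / 4.287×10⁻⁸ = 75580 N = 75.58 kN.

P ≈ 75.6 kN (compressive in the titanium alloy)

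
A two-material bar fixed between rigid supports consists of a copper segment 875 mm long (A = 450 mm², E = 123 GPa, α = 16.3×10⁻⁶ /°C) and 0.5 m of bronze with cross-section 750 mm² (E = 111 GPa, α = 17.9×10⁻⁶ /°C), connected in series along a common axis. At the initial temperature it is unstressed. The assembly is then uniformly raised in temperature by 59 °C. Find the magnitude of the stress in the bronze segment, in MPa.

σ ≈ 83.7 MPa (compressive)

With the walls removed the bar would change length by δ_free = Σ αᵢΔT Lᵢ = 16.3×10⁻⁶×59×875 + 17.9×10⁻⁶×59×500 = 1.37 mm.
Since the ends are fixed, an axial force P builds up, equal in every segment, with P · Σ Lᵢ/(AᵢEᵢ) = δ_free.
Σ Lᵢ/(AᵢEᵢ) = 875/(450×123×10³) + 500/(750×111×10³) = 2.181×10⁻⁵ mm/N.
Hence P = δ_free / Σ(L/AE) = 1.37/2.181×10⁻⁵ = 62.78 kN (compressive).
σ_{bronze} = P / A = 62780 / 750 = 83.71 MPa.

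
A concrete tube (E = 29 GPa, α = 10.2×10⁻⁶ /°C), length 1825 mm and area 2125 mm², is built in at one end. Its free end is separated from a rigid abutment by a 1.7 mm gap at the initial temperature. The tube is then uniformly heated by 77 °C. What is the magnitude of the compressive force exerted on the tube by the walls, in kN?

P ≈ 0 kN

Free thermal elongation = αΔT L = 10.2×10⁻⁶ × 77 × 1825 = 1.433 mm.
This is smaller than the 1.7 mm clearance, so the tube expands freely without reaching the stop — the stress is zero.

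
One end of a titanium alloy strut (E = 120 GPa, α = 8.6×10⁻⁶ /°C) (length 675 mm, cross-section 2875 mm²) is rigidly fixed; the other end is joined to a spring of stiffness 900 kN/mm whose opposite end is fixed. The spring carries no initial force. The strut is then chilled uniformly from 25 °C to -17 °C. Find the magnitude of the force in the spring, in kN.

P ≈ 79.5 kN

If the spring were absent the strut would shorten by αΔT L = 8.6×10⁻⁶ × 42 × 675 = 0.2438 mm.
With a force P in the spring, the elastic change of the strut is PL/(AE) and that of the spring is P/k; compatibility requires their sum to equal δ_free.
P [ L/(AE) + 1/k ] = δ_free → P [ 675/(2875×120×10³) + 1/(900×10³) ] = 0.2438.
P = 0.2438 / 3.068×10⁻⁶ = 79480 N.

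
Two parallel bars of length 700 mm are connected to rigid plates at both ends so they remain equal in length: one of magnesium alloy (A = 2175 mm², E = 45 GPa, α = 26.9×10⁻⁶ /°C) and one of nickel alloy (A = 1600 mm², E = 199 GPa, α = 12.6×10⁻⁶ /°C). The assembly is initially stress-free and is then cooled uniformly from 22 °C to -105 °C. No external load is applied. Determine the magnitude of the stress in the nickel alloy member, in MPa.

σ ≈ 85 MPa (compressive)

Equilibrium of a rigid end plate with no external load gives equal and opposite internal forces ±P in the two members. Since α_{magnesium alloy} > α_{nickel alloy}, cooling drives the magnesium alloy into tension and the nickel alloy into compression.
Equating the net (thermal + elastic) strains gives |α₁ − α₂|·ΔT = P·[1/(A₁E₁) + 1/(A₂E₂)].
|α₁ − α₂|·ΔT = 14.3×10⁻⁶ × 127 = 0.001816.
1/(A₁E₁) + 1/(A₂E₂) = 1/(2175×45×10³) + 1/(1600×199×10³) = 1.336×10⁻⁸ N⁻¹.
P = 0.001816 / 1.336×10⁻⁸ = 136000 N = 136 kN.
σ_{nickel alloy} = P/A₂ = 136000/1600 = 84.97 MPa, compressive.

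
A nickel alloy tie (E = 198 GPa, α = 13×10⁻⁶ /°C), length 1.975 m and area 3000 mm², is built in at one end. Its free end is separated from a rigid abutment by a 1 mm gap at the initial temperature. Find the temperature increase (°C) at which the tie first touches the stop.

ΔT ≈ 38.9 °C

The gap closes when αΔT L = 1 mm, since the tie is still unstressed at that instant.
ΔT = 1 / (13×10⁻⁶ × 1975) = 38.95 °C.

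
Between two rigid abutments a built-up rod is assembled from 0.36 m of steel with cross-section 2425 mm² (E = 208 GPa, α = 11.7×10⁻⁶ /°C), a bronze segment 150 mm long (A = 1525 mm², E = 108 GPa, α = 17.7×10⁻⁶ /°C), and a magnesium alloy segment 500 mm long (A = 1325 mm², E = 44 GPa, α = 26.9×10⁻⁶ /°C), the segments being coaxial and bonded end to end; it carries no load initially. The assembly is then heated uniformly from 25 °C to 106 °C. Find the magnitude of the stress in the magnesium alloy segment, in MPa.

With the walls removed the bar would change length by δ_free = Σ αᵢΔT Lᵢ = 11.7×10⁻⁶×81×360 + 17.7×10⁻⁶×81×150 + 26.9×10⁻⁶×81×500 = 1.646 mm.
The rigid supports impose zero overall length change; the single axial force P common to all segments must satisfy P Σ Lᵢ/(AᵢEᵢ) = δ_free.
Σ Lᵢ/(AᵢEᵢ) = 360/(2425×208×10³) + 150/(1525×108×10³) + 500/(1325×44×10³) = 1.02×10⁻⁵ mm/N.
Hence P = δ_free / Σ(L/AE) = 1.646/1.02×10⁻⁵ = 161.3 kN (compressive).
σ_{magnesium alloy} = P / A = 161300 / 1325 = 121.8 MPa.

σ ≈ 122 MPa (compressive)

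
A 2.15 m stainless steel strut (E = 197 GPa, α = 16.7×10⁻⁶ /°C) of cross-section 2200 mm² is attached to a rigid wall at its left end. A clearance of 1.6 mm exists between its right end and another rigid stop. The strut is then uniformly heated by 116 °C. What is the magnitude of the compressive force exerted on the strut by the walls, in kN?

P ≈ 517 kN

If the wall were absent the strut would grow by αΔT L = 16.7×10⁻⁶ × 116 × 2150 = 4.165 mm.
After closing the 1.6 mm clearance, 4.165 − 1.6 = 2.565 mm of expansion remains to be suppressed by the wall.
So σ = E(δ_free − g)/L = 197×10³ × 2.565/2150 = 235 MPa.
Force on the wall = σA = 235 × 2200 mm² = 517.1 kN.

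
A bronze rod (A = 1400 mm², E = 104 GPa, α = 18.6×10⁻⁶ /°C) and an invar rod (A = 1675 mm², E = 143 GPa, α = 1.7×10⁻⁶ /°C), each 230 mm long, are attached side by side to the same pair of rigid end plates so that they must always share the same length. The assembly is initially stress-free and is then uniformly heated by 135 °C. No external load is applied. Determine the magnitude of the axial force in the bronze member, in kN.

The bronze has the larger α, so on heating it would change length more than the invar if both were free. The rigid plates force a common final length, so the bronze is put into compression and the invar into tension, with equal and opposite forces P (no external load).
Setting the final lengths equal and cancelling L: (α₁ − α₂)ΔT = P/(A₁E₁) + P/(A₂E₂).
|α₁ − α₂|·ΔT = 16.9×10⁻⁶ × 135 = 0.002282.
1/(A₁E₁) + 1/(A₂E₂) = 1/(1400×104×10³) + 1/(1675×143×10³) = 1.104×10⁻⁸ N⁻¹.
So P = 0.002282 / 1.104×10⁻⁸ = 206.6 kN.

P ≈ 207 kN (compressive in the bronze)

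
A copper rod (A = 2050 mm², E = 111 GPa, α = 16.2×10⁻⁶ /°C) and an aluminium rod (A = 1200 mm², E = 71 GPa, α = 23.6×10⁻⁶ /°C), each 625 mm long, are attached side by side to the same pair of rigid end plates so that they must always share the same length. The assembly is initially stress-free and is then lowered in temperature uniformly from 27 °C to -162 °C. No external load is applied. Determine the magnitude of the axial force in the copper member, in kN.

P ≈ 86.7 kN (compressive in the copper)

The aluminium has the larger α, so on cooling it would change length more than the copper if both were free. The rigid plates force a common final length, so the aluminium is put into tension and the copper into compression, with equal and opposite forces P (no external load).
Setting the final lengths equal and cancelling L: (α₁ − α₂)ΔT = P/(A₁E₁) + P/(A₂E₂).
|α₁ − α₂|·ΔT = 7.4×10⁻⁶ × 189 = 0.001399.
1/(A₁E₁) + 1/(A₂E₂) = 1/(2050×111×10³) + 1/(1200×71×10³) = 1.613×10⁻⁸ N⁻¹.
P = 0.001399 / 1.613×10⁻⁸ = 86700 N = 86.7 kN.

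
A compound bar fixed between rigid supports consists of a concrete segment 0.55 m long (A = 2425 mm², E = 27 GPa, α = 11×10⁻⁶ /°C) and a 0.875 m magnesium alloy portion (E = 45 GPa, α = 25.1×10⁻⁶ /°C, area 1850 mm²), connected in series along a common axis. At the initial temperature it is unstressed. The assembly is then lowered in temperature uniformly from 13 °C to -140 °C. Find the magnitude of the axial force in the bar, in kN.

With the walls removed the bar would change length by δ_free = Σ αᵢΔT Lᵢ = 11×10⁻⁶×153×550 + 25.1×10⁻⁶×153×875 = 4.286 mm.
Since the ends are fixed, an axial force P builds up, equal in every segment, with P · Σ Lᵢ/(AᵢEᵢ) = δ_free.
The series flexibility is Σ Lᵢ/(AᵢEᵢ) = 550/(2425×27×10³) + 875/(1850×45×10³) = 1.891×10⁻⁵ mm/N.
Hence P = δ_free / Σ(L/AE) = 4.286/1.891×10⁻⁵ = 226.6 kN (tensile).

P ≈ 227 kN (tensile)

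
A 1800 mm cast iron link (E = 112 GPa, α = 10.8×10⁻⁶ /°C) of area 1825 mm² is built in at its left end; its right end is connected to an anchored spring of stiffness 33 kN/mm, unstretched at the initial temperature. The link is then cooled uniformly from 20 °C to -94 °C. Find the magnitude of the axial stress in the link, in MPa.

σ ≈ 31 MPa (tensile)

If the spring were absent the link would shorten by αΔT L = 10.8×10⁻⁶ × 114 × 1800 = 2.216 mm.
With a force P in the spring, the elastic change of the link is PL/(AE) and that of the spring is P/k; compatibility requires their sum to equal δ_free.
P [ L/(AE) + 1/k ] = δ_free → P [ 1800/(1825×112×10³) + 1/(33×10³) ] = 2.216.
P = 2.216 / 3.911×10⁻⁵ = 56670 N.
σ = P/A = 56670/1825 = 31.05 MPa.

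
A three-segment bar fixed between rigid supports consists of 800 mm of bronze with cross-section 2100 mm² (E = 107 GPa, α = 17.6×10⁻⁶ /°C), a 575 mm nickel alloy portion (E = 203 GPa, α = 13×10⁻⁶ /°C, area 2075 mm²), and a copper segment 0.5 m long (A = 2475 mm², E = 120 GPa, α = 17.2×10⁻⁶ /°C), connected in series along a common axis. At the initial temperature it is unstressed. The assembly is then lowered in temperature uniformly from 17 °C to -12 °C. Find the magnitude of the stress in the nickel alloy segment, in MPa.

If the supports were absent, the total length change would be Σ αᵢΔT Lᵢ = 17.6×10⁻⁶×29×800 + 13×10⁻⁶×29×575 + 17.2×10⁻⁶×29×500 = 0.8745 mm.
The walls prevent any net length change, so an axial force P (same in every segment) develops. Compatibility: P · Σ Lᵢ/(AᵢEᵢ) = δ_free.
The series flexibility is Σ Lᵢ/(AᵢEᵢ) = 800/(2100×107×10³) + 575/(2075×203×10³) + 500/(2475×120×10³) = 6.609×10⁻⁶ mm/N.
Hence P = δ_free / Σ(L/AE) = 0.8745/6.609×10⁻⁶ = 132.3 kN (tensile).
σ_{nickel alloy} = P / A = 132300 / 2075 = 63.77 MPa.

σ ≈ 63.8 MPa (tensile)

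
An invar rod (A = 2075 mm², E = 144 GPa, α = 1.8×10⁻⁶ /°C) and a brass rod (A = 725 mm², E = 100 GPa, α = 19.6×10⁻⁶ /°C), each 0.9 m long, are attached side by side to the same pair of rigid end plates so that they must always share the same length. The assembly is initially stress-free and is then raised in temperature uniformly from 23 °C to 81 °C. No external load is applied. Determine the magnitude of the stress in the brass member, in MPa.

The brass has the larger α, so on heating it would change length more than the invar if both were free. The rigid plates force a common final length, so the brass is put into compression and the invar into tension, with equal and opposite forces P (no external load).
Equating the net (thermal + elastic) strains gives |α₁ − α₂|·ΔT = P·[1/(A₁E₁) + 1/(A₂E₂)].
|α₁ − α₂|·ΔT = 17.8×10⁻⁶ × 58 = 0.001032.
1/(A₁E₁) + 1/(A₂E₂) = 1/(2075×144×10³) + 1/(725×100×10³) = 1.714×10⁻⁸ N⁻¹.
So P = 0.001032 / 1.714×10⁻⁸ = 60.23 kN.
σ_{brass} = P/A₂ = 60230/725 = 83.08 MPa, compressive.

σ ≈ 83.1 MPa (compressive)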